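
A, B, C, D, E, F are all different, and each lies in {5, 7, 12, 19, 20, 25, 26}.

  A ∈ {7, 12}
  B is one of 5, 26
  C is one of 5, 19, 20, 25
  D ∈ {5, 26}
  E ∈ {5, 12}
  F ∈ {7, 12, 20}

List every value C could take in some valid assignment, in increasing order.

19, 25

B and D share exactly the 2 values {5, 26}; by pigeonhole those values go to them, so strike 5, 26 from C, E.
E has just one choice, so E = 12. Strike 12 from A, F.
That leaves A = 7. Eliminate 7 elsewhere: F.
F must be 20 (only option left). Eliminate 20 elsewhere: C.
No further eliminations apply; C can still be any of 19, 25.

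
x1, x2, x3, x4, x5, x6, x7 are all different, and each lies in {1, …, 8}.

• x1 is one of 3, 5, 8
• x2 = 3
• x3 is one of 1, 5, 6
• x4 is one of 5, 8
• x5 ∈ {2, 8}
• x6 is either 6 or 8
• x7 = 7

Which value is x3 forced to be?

x2's domain is down to {3}, so x2 = 3. Strike 3 from x1.
x7 must be 7 (only option left).
The 5 still-open variables draw from only 5 values {1, 2, 5, 6, 8}, so each is used; only x3 can be 1, hence x3 = 1.

1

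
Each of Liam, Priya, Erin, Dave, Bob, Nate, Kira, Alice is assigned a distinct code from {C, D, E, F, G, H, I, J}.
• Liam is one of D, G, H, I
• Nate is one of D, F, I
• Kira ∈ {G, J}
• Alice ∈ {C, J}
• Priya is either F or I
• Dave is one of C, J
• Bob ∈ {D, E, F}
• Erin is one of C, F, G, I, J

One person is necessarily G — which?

Kira

The 8 variables together cover exactly {C, D, E, F, G, H, I, J} — 8 values for 8 variables — and E appears only in Bob's list, so Bob = E.
Among the 7 still-open variables, H fits only Liam (and all 7 values in {C, D, F, G, H, I, J} must be used), so Liam = H.
Among the 6 still-open variables, D fits only Nate (and all 6 values in {C, D, F, G, I, J} must be used), so Nate = D.
The 2 variables Dave and Alice are confined to {C, J}, which locks those values in; drop them from Erin, Kira.
So G goes to Kira.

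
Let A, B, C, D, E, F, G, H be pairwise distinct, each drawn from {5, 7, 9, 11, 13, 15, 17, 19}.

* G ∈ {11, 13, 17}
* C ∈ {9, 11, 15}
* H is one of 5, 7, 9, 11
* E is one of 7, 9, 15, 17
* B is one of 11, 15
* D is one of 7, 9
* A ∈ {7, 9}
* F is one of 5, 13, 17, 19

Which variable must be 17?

E

The 8 variables together cover exactly {5, 7, 9, 11, 13, 15, 17, 19} — 8 values for 8 variables — and 19 appears only in F's list, so F = 19.
The 7 still-open variables together cover exactly {5, 7, 9, 11, 13, 15, 17} — 7 values for 7 variables — and 5 appears only in H's list, so H = 5.
The 6 still-open variables draw from only 6 values {7, 9, 11, 13, 15, 17}, so each is used; only G can be 13, hence G = 13.
Among the 5 still-open variables, 17 fits only E (and all 5 values in {7, 9, 11, 15, 17} must be used), so E = 17.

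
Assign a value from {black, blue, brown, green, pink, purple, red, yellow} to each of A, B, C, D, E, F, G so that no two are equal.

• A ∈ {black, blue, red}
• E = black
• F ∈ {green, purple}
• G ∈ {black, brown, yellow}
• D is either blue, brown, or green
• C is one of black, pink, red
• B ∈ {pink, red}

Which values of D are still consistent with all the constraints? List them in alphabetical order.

E has just one choice, so E = black. Remove black from A, C, G.
The 2 variables B and C are confined to {pink, red}, which locks those values in; drop them from A.
A must be blue (only option left). So D can't be blue.
No further eliminations apply; D can still be any of brown, green.

brown, green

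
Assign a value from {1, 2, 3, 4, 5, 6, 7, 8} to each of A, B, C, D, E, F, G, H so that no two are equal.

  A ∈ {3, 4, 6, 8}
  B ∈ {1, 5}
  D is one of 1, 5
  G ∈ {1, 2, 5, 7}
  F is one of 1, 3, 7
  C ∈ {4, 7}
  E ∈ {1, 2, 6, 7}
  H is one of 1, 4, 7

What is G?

The 8 variables together cover exactly {1, 2, 3, 4, 5, 6, 7, 8} — 8 values for 8 variables — and 8 appears only in A's list, so A = 8.
The 7 still-open variables draw from only 7 values {1, 2, 3, 4, 5, 6, 7}, so each is used; only F can be 3, hence F = 3.
The 6 still-open variables together cover exactly {1, 2, 4, 5, 6, 7} — 6 values for 6 variables — and 6 appears only in E's list, so E = 6.
The 5 still-open variables together cover exactly {1, 2, 4, 5, 7} — 5 values for 5 variables — and 2 appears only in G's list, so G = 2.

2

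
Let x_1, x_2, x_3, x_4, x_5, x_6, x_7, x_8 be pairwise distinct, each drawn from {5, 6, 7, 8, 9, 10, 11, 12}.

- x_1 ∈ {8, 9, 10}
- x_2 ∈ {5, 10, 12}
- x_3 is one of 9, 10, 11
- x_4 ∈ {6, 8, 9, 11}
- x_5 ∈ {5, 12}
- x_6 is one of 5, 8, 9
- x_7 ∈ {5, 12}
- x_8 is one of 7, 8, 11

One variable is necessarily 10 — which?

x_2

Among the 8 variables, 6 fits only x_4 (and all 8 values in {5, 6, 7, 8, 9, 10, 11, 12} must be used), so x_4 = 6.
The 7 still-open variables together cover exactly {5, 7, 8, 9, 10, 11, 12} — 7 values for 7 variables — and 7 appears only in x_8's list, so x_8 = 7.
The 6 still-open variables draw from only 6 values {5, 8, 9, 10, 11, 12}, so each is used; only x_3 can be 11, hence x_3 = 11.
The 2 variables x_5 and x_7 are confined to {5, 12}, which locks those values in; drop them from x_2, x_6.
So 10 goes to x_2.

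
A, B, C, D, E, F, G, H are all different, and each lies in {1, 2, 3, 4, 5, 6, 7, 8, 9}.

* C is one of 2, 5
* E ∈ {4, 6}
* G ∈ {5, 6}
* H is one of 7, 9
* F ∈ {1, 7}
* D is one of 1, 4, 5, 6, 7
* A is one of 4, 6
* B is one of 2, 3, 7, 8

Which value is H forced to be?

9

A and E share exactly the 2 values {4, 6}; by pigeonhole those values go to them, so strike 4, 6 from D, G.
G must be 5 (only option left). Strike 5 from C, D.
C must be 2 (only option left). So B can't be 2.
The 2 variables D and F are confined to {1, 7}, which locks those values in; drop them from B, H.
So H = 9.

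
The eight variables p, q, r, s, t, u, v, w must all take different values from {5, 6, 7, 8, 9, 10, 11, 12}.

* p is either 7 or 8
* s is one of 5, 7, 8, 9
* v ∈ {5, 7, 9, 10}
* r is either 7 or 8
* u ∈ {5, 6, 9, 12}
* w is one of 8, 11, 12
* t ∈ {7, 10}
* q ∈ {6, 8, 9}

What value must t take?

10

Among the 8 variables, 11 fits only w (and all 8 values in {5, 6, 7, 8, 9, 10, 11, 12} must be used), so w = 11.
Among the 7 still-open variables, 12 fits only u (and all 7 values in {5, 6, 7, 8, 9, 10, 12} must be used), so u = 12.
The 6 still-open variables together cover exactly {5, 6, 7, 8, 9, 10} — 6 values for 6 variables — and 6 appears only in q's list, so q = 6.
p and r share exactly the 2 values {7, 8}; by pigeonhole those values go to them, so strike 7, 8 from s, t, v.
So t = 10.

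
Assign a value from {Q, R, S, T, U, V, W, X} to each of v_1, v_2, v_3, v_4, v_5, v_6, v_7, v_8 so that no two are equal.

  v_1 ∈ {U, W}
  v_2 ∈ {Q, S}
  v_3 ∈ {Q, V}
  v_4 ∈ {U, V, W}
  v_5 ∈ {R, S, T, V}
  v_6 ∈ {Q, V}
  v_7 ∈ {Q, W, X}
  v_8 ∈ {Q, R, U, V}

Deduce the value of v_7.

X

The 8 variables draw from only 8 values {Q, R, S, T, U, V, W, X}, so each is used; only v_5 can be T, hence v_5 = T.
The 7 still-open variables draw from only 7 values {Q, R, S, U, V, W, X}, so each is used; only v_8 can be R, hence v_8 = R.
The 6 still-open variables draw from only 6 values {Q, S, U, V, W, X}, so each is used; only v_2 can be S, hence v_2 = S.
Among the 5 still-open variables, X fits only v_7 (and all 5 values in {Q, U, V, W, X} must be used), so v_7 = X.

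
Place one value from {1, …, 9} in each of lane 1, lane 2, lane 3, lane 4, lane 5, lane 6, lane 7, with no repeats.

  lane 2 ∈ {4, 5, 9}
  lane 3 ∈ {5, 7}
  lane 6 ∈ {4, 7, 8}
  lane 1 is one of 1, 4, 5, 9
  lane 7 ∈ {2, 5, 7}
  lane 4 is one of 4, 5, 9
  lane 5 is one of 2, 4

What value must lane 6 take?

The 7 variables draw from only 7 values {1, 2, 4, 5, 7, 8, 9}, so each is used; only lane 1 can be 1, hence lane 1 = 1.
Among the 6 still-open variables, 8 fits only lane 6 (and all 6 values in {2, 4, 5, 7, 8, 9} must be used), so lane 6 = 8.

8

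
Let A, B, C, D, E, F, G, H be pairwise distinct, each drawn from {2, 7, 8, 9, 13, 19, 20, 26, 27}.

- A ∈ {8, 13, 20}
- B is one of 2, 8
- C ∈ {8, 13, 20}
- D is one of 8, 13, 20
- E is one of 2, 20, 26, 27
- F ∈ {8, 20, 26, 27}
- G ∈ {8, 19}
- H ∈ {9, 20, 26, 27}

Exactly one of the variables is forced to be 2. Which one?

Among the 8 variables, 9 fits only H (and all 8 values in {2, 8, 9, 13, 19, 20, 26, 27} must be used), so H = 9.
The 7 still-open variables together cover exactly {2, 8, 13, 19, 20, 26, 27} — 7 values for 7 variables — and 19 appears only in G's list, so G = 19.
The 3 variables A, C, D are confined to {8, 13, 20}, which locks those values in; drop them from B, E, F.
So 2 goes to B.

B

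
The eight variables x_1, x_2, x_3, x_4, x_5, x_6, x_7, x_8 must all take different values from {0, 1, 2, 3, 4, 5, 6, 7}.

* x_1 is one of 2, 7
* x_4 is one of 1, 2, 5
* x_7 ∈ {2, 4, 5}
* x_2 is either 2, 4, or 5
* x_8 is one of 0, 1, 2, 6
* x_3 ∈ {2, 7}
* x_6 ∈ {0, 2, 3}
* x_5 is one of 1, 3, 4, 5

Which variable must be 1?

x_4

Among the 8 variables, 6 fits only x_8 (and all 8 values in {0, 1, 2, 3, 4, 5, 6, 7} must be used), so x_8 = 6.
The 7 still-open variables draw from only 7 values {0, 1, 2, 3, 4, 5, 7}, so each is used; only x_6 can be 0, hence x_6 = 0.
The 6 still-open variables together cover exactly {1, 2, 3, 4, 5, 7} — 6 values for 6 variables — and 3 appears only in x_5's list, so x_5 = 3.
Among the 5 still-open variables, 1 fits only x_4 (and all 5 values in {1, 2, 4, 5, 7} must be used), so x_4 = 1.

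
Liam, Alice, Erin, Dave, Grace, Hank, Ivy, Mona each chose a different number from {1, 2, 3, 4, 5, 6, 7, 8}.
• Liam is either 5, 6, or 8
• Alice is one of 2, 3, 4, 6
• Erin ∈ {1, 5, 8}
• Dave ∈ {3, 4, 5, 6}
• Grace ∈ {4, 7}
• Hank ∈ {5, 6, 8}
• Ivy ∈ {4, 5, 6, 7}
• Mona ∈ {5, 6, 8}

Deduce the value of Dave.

3

The 8 variables together cover exactly {1, 2, 3, 4, 5, 6, 7, 8} — 8 values for 8 variables — and 1 appears only in Erin's list, so Erin = 1.
Among the 7 still-open variables, 2 fits only Alice (and all 7 values in {2, 3, 4, 5, 6, 7, 8} must be used), so Alice = 2.
The 6 still-open variables draw from only 6 values {3, 4, 5, 6, 7, 8}, so each is used; only Dave can be 3, hence Dave = 3.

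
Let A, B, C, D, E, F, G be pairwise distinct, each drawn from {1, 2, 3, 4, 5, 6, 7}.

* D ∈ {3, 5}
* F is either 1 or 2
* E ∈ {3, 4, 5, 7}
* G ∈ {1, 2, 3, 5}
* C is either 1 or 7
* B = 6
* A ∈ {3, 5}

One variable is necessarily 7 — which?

C

B must be 6 (only option left).
Among the 6 still-open variables, 4 fits only E (and all 6 values in {1, 2, 3, 4, 5, 7} must be used), so E = 4.
The 5 still-open variables draw from only 5 values {1, 2, 3, 5, 7}, so each is used; only C can be 7, hence C = 7.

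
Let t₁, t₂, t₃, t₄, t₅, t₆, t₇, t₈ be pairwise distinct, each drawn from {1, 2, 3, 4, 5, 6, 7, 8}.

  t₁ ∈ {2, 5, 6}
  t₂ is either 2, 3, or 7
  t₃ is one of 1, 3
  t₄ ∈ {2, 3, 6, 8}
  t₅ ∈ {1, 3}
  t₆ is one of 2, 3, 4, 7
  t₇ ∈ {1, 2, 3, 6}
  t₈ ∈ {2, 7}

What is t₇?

6

The 8 variables draw from only 8 values {1, 2, 3, 4, 5, 6, 7, 8}, so each is used; only t₆ can be 4, hence t₆ = 4.
The 7 still-open variables together cover exactly {1, 2, 3, 5, 6, 7, 8} — 7 values for 7 variables — and 5 appears only in t₁'s list, so t₁ = 5.
The 6 still-open variables together cover exactly {1, 2, 3, 6, 7, 8} — 6 values for 6 variables — and 8 appears only in t₄'s list, so t₄ = 8.
The 5 still-open variables draw from only 5 values {1, 2, 3, 6, 7}, so each is used; only t₇ can be 6, hence t₇ = 6.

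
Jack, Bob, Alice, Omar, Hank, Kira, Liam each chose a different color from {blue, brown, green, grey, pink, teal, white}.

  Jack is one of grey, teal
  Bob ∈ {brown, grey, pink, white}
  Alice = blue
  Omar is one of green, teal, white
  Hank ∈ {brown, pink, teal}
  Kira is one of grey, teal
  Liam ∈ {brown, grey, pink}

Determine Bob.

white

Alice has just one choice, so Alice = blue.
Among the 6 still-open variables, green fits only Omar (and all 6 values in {brown, green, grey, pink, teal, white} must be used), so Omar = green.
Among the 5 still-open variables, white fits only Bob (and all 5 values in {brown, grey, pink, teal, white} must be used), so Bob = white.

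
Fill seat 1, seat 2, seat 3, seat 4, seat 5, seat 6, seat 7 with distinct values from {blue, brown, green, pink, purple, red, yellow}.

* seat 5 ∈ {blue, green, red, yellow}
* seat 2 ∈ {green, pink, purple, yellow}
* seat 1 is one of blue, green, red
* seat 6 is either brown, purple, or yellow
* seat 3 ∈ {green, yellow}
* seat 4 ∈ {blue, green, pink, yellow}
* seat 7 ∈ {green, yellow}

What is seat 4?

pink

The 7 variables draw from only 7 values {blue, brown, green, pink, purple, red, yellow}, so each is used; only seat 6 can be brown, hence seat 6 = brown.
Among the 6 still-open variables, purple fits only seat 2 (and all 6 values in {blue, green, pink, purple, red, yellow} must be used), so seat 2 = purple.
The 5 still-open variables together cover exactly {blue, green, pink, red, yellow} — 5 values for 5 variables — and pink appears only in seat 4's list, so seat 4 = pink.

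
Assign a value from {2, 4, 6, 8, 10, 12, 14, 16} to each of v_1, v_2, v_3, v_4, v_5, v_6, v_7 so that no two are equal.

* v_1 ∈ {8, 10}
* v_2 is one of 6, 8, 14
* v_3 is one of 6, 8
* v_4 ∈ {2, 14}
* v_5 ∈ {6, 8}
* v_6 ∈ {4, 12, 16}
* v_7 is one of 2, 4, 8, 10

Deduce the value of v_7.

4

v_3 and v_5 share exactly the 2 values {6, 8}; by pigeonhole those values go to them, so strike 6, 8 from v_1, v_2, v_7.
v_1 must be 10 (only option left). Remove 10 from v_7.
v_2 must be 14 (only option left). Strike 14 from v_4.
That leaves v_4 = 2. Remove 2 from v_7.
So v_7 = 4.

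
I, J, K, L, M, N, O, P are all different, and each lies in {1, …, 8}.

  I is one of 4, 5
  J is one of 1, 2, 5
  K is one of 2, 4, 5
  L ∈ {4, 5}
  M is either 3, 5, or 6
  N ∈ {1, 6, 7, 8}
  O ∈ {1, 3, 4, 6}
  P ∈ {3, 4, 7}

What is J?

1

Among the 8 variables, 8 fits only N (and all 8 values in {1, 2, 3, 4, 5, 6, 7, 8} must be used), so N = 8.
The 7 still-open variables draw from only 7 values {1, 2, 3, 4, 5, 6, 7}, so each is used; only P can be 7, hence P = 7.
The 2 variables I and L are confined to {4, 5}, which locks those values in; drop them from J, K, M, O.
K must be 2 (only option left). Strike 2 from J.
So J = 1.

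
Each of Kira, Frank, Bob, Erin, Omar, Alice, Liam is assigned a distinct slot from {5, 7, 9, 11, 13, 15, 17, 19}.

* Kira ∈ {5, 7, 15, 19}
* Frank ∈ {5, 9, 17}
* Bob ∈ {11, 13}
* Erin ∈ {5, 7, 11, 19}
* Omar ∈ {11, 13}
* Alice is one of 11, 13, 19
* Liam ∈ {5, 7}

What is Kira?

Bob and Omar between them cover only {11, 13} — a naked pair. Remove those values from Erin, Alice.
That leaves Alice = 19. So Kira, Erin can't be 19.
Erin and Liam between them cover only {5, 7} — a naked pair. Remove those values from Kira, Frank.
So Kira = 15.

15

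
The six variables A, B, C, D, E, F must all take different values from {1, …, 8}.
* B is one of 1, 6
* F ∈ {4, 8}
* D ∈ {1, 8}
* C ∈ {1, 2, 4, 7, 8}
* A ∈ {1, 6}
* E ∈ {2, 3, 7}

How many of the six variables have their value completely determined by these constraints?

2

The 2 variables A and B are confined to {1, 6}, which locks those values in; drop them from C, D.
D has just one choice, so D = 8. Strike 8 from C, F.
F's domain is down to {4}, so F = 4. So C can't be 4.
Determined: D=8, F=4. The other variables each still have more than one consistent value. That makes 2.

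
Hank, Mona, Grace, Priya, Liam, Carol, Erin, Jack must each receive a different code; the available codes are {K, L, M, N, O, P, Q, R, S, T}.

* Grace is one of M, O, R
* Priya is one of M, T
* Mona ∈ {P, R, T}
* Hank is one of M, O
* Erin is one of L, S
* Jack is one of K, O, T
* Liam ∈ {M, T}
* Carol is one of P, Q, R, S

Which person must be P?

Mona

Priya and Liam share exactly the 2 values {M, T}; by pigeonhole those values go to them, so strike M, T from Hank, Mona, Grace, Jack.
That leaves Hank = O. Remove O from Grace, Jack.
Grace has just one choice, so Grace = R. Strike R from Mona, Carol.
So P goes to Mona.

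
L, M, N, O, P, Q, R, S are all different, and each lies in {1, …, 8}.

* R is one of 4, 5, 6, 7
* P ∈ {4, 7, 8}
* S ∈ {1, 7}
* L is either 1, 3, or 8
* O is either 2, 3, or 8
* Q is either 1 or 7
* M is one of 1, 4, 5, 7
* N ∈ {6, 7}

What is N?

6

Among the 8 variables, 2 fits only O (and all 8 values in {1, 2, 3, 4, 5, 6, 7, 8} must be used), so O = 2.
The 7 still-open variables draw from only 7 values {1, 3, 4, 5, 6, 7, 8}, so each is used; only L can be 3, hence L = 3.
The 6 still-open variables together cover exactly {1, 4, 5, 6, 7, 8} — 6 values for 6 variables — and 8 appears only in P's list, so P = 8.
Q and S share exactly the 2 values {1, 7}; by pigeonhole those values go to them, so strike 1, 7 from M, N, R.
So N = 6.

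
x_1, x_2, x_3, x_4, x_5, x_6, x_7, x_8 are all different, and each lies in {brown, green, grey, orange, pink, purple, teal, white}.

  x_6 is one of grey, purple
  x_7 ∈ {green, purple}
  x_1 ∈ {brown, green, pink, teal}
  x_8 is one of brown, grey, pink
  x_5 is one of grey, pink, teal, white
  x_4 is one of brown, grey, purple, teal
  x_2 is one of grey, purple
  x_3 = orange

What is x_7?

x_3's domain is down to {orange}, so x_3 = orange.
The 7 still-open variables draw from only 7 values {brown, green, grey, pink, purple, teal, white}, so each is used; only x_5 can be white, hence x_5 = white.
x_2 and x_6 share exactly the 2 values {grey, purple}; by pigeonhole those values go to them, so strike grey, purple from x_4, x_7, x_8.
So x_7 = green.

green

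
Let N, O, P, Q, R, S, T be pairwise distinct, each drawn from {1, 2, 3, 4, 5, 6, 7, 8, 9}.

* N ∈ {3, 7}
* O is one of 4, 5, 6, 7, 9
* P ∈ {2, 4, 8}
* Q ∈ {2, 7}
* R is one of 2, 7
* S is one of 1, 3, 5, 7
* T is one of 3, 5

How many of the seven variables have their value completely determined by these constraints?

3

The 2 variables Q and R are confined to {2, 7}, which locks those values in; drop them from N, O, P, S.
N has just one choice, so N = 3. Strike 3 from S, T.
T has just one choice, so T = 5. So O, S can't be 5.
S must be 1 (only option left).
Determined: N=3, S=1, T=5. The other variables each still have more than one consistent value. That makes 3.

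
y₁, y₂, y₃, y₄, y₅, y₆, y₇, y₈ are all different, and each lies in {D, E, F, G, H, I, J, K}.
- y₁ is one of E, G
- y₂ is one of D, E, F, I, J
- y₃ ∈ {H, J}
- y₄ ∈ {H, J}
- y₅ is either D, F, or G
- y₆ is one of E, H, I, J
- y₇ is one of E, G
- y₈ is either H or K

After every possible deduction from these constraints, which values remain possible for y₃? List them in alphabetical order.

H, J

The 8 variables draw from only 8 values {D, E, F, G, H, I, J, K}, so each is used; only y₈ can be K, hence y₈ = K.
The 2 variables y₁ and y₇ are confined to {E, G}, which locks those values in; drop them from y₂, y₅, y₆.
The 2 variables y₃ and y₄ are confined to {H, J}, which locks those values in; drop them from y₂, y₆.
That leaves y₆ = I. Eliminate I elsewhere: y₂.
No further eliminations apply; y₃ can still be any of H, J.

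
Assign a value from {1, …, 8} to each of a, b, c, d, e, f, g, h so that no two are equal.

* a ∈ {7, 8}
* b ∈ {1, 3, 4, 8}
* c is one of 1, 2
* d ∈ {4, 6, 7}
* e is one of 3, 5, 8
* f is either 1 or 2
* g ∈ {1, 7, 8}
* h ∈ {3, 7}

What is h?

The 8 variables draw from only 8 values {1, 2, 3, 4, 5, 6, 7, 8}, so each is used; only e can be 5, hence e = 5.
The 7 still-open variables together cover exactly {1, 2, 3, 4, 6, 7, 8} — 7 values for 7 variables — and 6 appears only in d's list, so d = 6.
Among the 6 still-open variables, 4 fits only b (and all 6 values in {1, 2, 3, 4, 7, 8} must be used), so b = 4.
The 5 still-open variables draw from only 5 values {1, 2, 3, 7, 8}, so each is used; only h can be 3, hence h = 3.

3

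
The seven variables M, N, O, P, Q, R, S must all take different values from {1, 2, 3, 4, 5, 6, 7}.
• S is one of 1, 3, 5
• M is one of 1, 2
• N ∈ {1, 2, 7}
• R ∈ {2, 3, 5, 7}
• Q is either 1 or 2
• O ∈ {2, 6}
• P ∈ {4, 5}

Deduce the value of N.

7

Among the 7 variables, 4 fits only P (and all 7 values in {1, 2, 3, 4, 5, 6, 7} must be used), so P = 4.
The 6 still-open variables draw from only 6 values {1, 2, 3, 5, 6, 7}, so each is used; only O can be 6, hence O = 6.
M and Q between them cover only {1, 2} — a naked pair. Remove those values from N, R, S.
So N = 7.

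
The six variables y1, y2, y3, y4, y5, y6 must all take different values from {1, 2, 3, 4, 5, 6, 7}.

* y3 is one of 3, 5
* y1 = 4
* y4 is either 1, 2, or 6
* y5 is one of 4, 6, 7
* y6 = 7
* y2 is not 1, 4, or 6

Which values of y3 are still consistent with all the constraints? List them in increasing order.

3, 5

y1 must be 4 (only option left). Remove 4 from y5.
y6 must be 7 (only option left). So y2, y5 can't be 7.
That leaves y5 = 6. Remove 6 from y4.
No further eliminations apply; y3 can still be any of 3, 5.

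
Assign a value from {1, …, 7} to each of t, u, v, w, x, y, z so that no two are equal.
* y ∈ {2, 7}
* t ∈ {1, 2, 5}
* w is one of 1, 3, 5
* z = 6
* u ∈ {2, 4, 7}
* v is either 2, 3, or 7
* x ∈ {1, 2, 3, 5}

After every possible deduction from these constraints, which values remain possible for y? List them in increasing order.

2, 7

z's domain is down to {6}, so z = 6.
The 6 still-open variables together cover exactly {1, 2, 3, 4, 5, 7} — 6 values for 6 variables — and 4 appears only in u's list, so u = 4.
No further eliminations apply; y can still be any of 2, 7.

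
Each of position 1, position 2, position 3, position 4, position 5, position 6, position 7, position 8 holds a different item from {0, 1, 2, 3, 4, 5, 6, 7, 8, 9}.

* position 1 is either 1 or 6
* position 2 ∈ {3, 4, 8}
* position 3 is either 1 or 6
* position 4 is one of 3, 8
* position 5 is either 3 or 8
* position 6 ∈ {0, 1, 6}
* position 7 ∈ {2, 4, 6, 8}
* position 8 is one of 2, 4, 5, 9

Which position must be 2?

position 1 and position 3 share exactly the 2 values {1, 6}; by pigeonhole those values go to them, so strike 1, 6 from position 6, position 7.
position 6 must be 0 (only option left).
position 4 and position 5 share exactly the 2 values {3, 8}; by pigeonhole those values go to them, so strike 3, 8 from position 2, position 7.
position 2's domain is down to {4}, so position 2 = 4. Remove 4 from position 7, position 8.

position 7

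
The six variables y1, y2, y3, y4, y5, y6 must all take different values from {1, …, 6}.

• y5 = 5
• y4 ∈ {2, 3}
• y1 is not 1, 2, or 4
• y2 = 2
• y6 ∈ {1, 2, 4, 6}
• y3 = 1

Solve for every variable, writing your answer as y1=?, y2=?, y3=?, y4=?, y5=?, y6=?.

y1=6, y2=2, y3=1, y4=3, y5=5, y6=4

y2 has just one choice, so y2 = 2. Eliminate 2 elsewhere: y4, y6.
y3's domain is down to {1}, so y3 = 1. Eliminate 1 elsewhere: y6.
y4 must be 3 (only option left). Strike 3 from y1.
y5 must be 5 (only option left). Remove 5 from y1.
y1 has just one choice, so y1 = 6. Strike 6 from y6.
That leaves y6 = 4.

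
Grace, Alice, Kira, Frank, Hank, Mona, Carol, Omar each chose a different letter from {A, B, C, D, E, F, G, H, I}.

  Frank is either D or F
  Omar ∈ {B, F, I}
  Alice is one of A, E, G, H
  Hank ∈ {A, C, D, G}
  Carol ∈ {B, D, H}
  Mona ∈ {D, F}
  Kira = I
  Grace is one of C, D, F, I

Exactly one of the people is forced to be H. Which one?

Carol

Kira's domain is down to {I}, so Kira = I. So Grace, Omar can't be I.
Frank and Mona share exactly the 2 values {D, F}; by pigeonhole those values go to them, so strike D, F from Grace, Hank, Carol, Omar.
That leaves Grace = C. So Hank can't be C.
Omar has just one choice, so Omar = B. Eliminate B elsewhere: Carol.
So H goes to Carol.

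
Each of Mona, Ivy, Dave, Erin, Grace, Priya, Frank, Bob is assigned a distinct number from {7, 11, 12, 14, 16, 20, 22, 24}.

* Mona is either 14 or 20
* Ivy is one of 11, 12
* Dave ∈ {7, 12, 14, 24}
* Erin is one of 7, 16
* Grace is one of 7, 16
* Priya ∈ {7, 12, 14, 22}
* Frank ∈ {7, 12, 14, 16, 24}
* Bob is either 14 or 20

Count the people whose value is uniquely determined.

2

The 8 variables together cover exactly {7, 11, 12, 14, 16, 20, 22, 24} — 8 values for 8 variables — and 11 appears only in Ivy's list, so Ivy = 11.
Among the 7 still-open variables, 22 fits only Priya (and all 7 values in {7, 12, 14, 16, 20, 22, 24} must be used), so Priya = 22.
Mona and Bob share exactly the 2 values {14, 20}; by pigeonhole those values go to them, so strike 14, 20 from Dave, Frank.
Erin and Grace between them cover only {7, 16} — a naked pair. Remove those values from Dave, Frank.
Determined: Ivy=11, Priya=22. The other people each still have more than one consistent value. That makes 2.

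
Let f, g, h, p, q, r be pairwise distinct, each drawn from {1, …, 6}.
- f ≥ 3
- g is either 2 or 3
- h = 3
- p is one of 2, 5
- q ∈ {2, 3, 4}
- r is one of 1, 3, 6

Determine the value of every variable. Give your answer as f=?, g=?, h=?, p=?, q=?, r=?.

h's domain is down to {3}, so h = 3. Strike 3 from f, g, q, r.
g's domain is down to {2}, so g = 2. Remove 2 from p, q.
p's domain is down to {5}, so p = 5. Remove 5 from f.
q's domain is down to {4}, so q = 4. Strike 4 from f.
f has just one choice, so f = 6. Remove 6 from r.
r has just one choice, so r = 1.

f=6, g=2, h=3, p=5, q=4, r=1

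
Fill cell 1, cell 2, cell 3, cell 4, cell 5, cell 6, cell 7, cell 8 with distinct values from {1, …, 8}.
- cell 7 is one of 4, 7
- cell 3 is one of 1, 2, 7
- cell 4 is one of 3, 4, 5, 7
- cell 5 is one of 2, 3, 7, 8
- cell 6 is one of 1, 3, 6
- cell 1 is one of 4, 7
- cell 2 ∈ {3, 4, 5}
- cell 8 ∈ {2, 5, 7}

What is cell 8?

The 8 variables together cover exactly {1, 2, 3, 4, 5, 6, 7, 8} — 8 values for 8 variables — and 6 appears only in cell 6's list, so cell 6 = 6.
The 7 still-open variables draw from only 7 values {1, 2, 3, 4, 5, 7, 8}, so each is used; only cell 3 can be 1, hence cell 3 = 1.
Among the 6 still-open variables, 8 fits only cell 5 (and all 6 values in {2, 3, 4, 5, 7, 8} must be used), so cell 5 = 8.
The 5 still-open variables draw from only 5 values {2, 3, 4, 5, 7}, so each is used; only cell 8 can be 2, hence cell 8 = 2.

2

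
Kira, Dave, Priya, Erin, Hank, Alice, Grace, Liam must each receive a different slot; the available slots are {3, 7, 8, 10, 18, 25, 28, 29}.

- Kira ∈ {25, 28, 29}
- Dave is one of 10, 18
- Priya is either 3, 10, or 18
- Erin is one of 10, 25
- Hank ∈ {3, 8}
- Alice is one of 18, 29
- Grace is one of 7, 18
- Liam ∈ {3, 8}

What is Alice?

Among the 8 variables, 7 fits only Grace (and all 8 values in {3, 7, 8, 10, 18, 25, 28, 29} must be used), so Grace = 7.
The 7 still-open variables together cover exactly {3, 8, 10, 18, 25, 28, 29} — 7 values for 7 variables — and 28 appears only in Kira's list, so Kira = 28.
The 6 still-open variables draw from only 6 values {3, 8, 10, 18, 25, 29}, so each is used; only Erin can be 25, hence Erin = 25.
The 5 still-open variables together cover exactly {3, 8, 10, 18, 29} — 5 values for 5 variables — and 29 appears only in Alice's list, so Alice = 29.

29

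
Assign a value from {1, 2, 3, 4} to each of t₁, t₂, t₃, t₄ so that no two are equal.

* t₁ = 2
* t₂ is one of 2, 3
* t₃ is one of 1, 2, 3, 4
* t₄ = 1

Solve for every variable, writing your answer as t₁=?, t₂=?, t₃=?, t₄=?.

t₁=2, t₂=3, t₃=4, t₄=1

t₁ has just one choice, so t₁ = 2. So t₂, t₃ can't be 2.
t₂ must be 3 (only option left). Remove 3 from t₃.
t₄ has just one choice, so t₄ = 1. Remove 1 from t₃.
t₃'s domain is down to {4}, so t₃ = 4.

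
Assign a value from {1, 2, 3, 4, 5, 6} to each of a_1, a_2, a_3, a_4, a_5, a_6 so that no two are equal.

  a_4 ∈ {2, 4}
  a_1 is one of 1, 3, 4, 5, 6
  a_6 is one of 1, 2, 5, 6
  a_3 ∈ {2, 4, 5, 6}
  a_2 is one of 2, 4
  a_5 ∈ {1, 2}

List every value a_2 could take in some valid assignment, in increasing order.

2, 4

The 6 variables draw from only 6 values {1, 2, 3, 4, 5, 6}, so each is used; only a_1 can be 3, hence a_1 = 3.
a_2 and a_4 share exactly the 2 values {2, 4}; by pigeonhole those values go to them, so strike 2, 4 from a_3, a_5, a_6.
a_5's domain is down to {1}, so a_5 = 1. Eliminate 1 elsewhere: a_6.
No further eliminations apply; a_2 can still be any of 2, 4.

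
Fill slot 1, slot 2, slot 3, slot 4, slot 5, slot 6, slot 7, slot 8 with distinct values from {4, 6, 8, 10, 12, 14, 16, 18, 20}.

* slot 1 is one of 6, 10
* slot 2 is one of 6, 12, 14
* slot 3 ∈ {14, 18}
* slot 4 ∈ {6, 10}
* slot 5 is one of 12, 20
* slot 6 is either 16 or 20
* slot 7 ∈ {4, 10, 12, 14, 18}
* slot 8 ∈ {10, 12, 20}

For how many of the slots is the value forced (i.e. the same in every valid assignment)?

The 8 variables together cover exactly {4, 6, 10, 12, 14, 16, 18, 20} — 8 values for 8 variables — and 4 appears only in slot 7's list, so slot 7 = 4.
Among the 7 still-open variables, 16 fits only slot 6 (and all 7 values in {6, 10, 12, 14, 16, 18, 20} must be used), so slot 6 = 16.
The 6 still-open variables together cover exactly {6, 10, 12, 14, 18, 20} — 6 values for 6 variables — and 18 appears only in slot 3's list, so slot 3 = 18.
The 5 still-open variables draw from only 5 values {6, 10, 12, 14, 20}, so each is used; only slot 2 can be 14, hence slot 2 = 14.
slot 1 and slot 4 between them cover only {6, 10} — a naked pair. Remove those values from slot 8.
Determined: slot 2=14, slot 3=18, slot 6=16, slot 7=4. The other slots each still have more than one consistent value. That makes 4.

4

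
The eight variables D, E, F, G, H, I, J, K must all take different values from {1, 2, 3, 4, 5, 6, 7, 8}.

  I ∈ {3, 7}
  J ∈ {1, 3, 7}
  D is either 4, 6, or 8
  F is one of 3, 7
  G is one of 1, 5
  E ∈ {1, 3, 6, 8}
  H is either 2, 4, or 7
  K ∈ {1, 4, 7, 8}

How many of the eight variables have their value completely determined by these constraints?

Among the 8 variables, 2 fits only H (and all 8 values in {1, 2, 3, 4, 5, 6, 7, 8} must be used), so H = 2.
Among the 7 still-open variables, 5 fits only G (and all 7 values in {1, 3, 4, 5, 6, 7, 8} must be used), so G = 5.
The 2 variables F and I are confined to {3, 7}, which locks those values in; drop them from E, J, K.
That leaves J = 1. So E, K can't be 1.
Determined: G=5, H=2, J=1. The other variables each still have more than one consistent value. That makes 3.

3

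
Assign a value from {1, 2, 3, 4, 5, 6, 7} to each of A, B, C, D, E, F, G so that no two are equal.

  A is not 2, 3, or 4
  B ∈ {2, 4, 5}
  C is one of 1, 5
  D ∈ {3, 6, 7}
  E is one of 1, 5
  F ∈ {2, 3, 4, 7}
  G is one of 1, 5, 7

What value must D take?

C and E between them cover only {1, 5} — a naked pair. Remove those values from A, B, G.
G must be 7 (only option left). So A, D, F can't be 7.
A's domain is down to {6}, so A = 6. Strike 6 from D.
So D = 3.

3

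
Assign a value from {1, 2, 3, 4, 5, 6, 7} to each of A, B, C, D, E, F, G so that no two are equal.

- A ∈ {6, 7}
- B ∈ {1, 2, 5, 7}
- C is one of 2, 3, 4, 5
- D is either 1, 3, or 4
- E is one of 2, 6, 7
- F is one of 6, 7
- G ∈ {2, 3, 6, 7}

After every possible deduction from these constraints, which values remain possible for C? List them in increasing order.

4, 5

The 2 variables A and F are confined to {6, 7}, which locks those values in; drop them from B, E, G.
E has just one choice, so E = 2. So B, C, G can't be 2.
That leaves G = 3. Remove 3 from C, D.
No further eliminations apply; C can still be any of 4, 5.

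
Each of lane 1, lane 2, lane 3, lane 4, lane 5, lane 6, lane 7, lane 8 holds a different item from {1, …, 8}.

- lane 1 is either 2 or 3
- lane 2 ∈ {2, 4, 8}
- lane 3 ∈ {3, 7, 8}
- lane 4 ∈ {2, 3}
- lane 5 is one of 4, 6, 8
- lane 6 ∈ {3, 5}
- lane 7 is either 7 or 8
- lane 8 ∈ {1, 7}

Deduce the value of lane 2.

4

Among the 8 variables, 1 fits only lane 8 (and all 8 values in {1, 2, 3, 4, 5, 6, 7, 8} must be used), so lane 8 = 1.
The 7 still-open variables together cover exactly {2, 3, 4, 5, 6, 7, 8} — 7 values for 7 variables — and 5 appears only in lane 6's list, so lane 6 = 5.
The 6 still-open variables draw from only 6 values {2, 3, 4, 6, 7, 8}, so each is used; only lane 5 can be 6, hence lane 5 = 6.
The 5 still-open variables together cover exactly {2, 3, 4, 7, 8} — 5 values for 5 variables — and 4 appears only in lane 2's list, so lane 2 = 4.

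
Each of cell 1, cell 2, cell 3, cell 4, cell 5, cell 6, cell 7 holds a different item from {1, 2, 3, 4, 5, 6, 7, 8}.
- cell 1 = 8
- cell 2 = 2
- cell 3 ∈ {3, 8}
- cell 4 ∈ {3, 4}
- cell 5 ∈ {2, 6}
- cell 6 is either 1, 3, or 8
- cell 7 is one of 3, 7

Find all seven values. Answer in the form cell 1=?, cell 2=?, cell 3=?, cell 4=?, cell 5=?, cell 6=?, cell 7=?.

cell 1 must be 8 (only option left). So cell 3, cell 6 can't be 8.
cell 2 has just one choice, so cell 2 = 2. Strike 2 from cell 5.
cell 3 has just one choice, so cell 3 = 3. So cell 4, cell 6, cell 7 can't be 3.
That leaves cell 4 = 4.
cell 5 has just one choice, so cell 5 = 6.
cell 6's domain is down to {1}, so cell 6 = 1.
cell 7 has just one choice, so cell 7 = 7.

cell 1=8, cell 2=2, cell 3=3, cell 4=4, cell 5=6, cell 6=1, cell 7=7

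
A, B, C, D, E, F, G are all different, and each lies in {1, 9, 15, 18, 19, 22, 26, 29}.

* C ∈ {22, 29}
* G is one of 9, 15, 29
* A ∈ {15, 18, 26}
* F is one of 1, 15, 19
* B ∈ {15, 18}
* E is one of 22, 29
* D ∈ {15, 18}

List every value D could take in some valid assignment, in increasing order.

15, 18

B and D between them cover only {15, 18} — a naked pair. Remove those values from A, F, G.
That leaves A = 26.
C and E between them cover only {22, 29} — a naked pair. Remove those values from G.
G's domain is down to {9}, so G = 9.
No further eliminations apply; D can still be any of 15, 18.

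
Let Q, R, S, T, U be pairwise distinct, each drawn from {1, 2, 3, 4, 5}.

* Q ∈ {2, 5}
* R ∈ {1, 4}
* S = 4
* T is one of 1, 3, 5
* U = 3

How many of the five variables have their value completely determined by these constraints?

5

S must be 4 (only option left). Remove 4 from R.
U's domain is down to {3}, so U = 3. Strike 3 from T.
R must be 1 (only option left). Strike 1 from T.
That leaves T = 5. So Q can't be 5.
That leaves Q = 2.
Every variable is fixed: Q=2, R=1, S=4, T=5, U=3. That makes 5.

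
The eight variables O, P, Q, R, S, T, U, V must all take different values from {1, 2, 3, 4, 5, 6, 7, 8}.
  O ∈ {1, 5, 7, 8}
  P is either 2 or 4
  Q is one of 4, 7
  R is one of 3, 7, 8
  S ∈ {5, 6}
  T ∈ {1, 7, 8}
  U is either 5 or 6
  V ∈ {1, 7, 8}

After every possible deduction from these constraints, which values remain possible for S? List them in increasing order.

5, 6

The 8 variables draw from only 8 values {1, 2, 3, 4, 5, 6, 7, 8}, so each is used; only P can be 2, hence P = 2.
The 7 still-open variables together cover exactly {1, 3, 4, 5, 6, 7, 8} — 7 values for 7 variables — and 3 appears only in R's list, so R = 3.
The 6 still-open variables draw from only 6 values {1, 4, 5, 6, 7, 8}, so each is used; only Q can be 4, hence Q = 4.
S and U between them cover only {5, 6} — a naked pair. Remove those values from O.
No further eliminations apply; S can still be any of 5, 6.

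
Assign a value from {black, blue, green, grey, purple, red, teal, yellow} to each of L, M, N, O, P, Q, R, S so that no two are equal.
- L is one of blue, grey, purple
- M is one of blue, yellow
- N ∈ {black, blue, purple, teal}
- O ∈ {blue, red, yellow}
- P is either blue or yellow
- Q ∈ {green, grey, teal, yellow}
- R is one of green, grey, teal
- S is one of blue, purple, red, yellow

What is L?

The 8 variables draw from only 8 values {black, blue, green, grey, purple, red, teal, yellow}, so each is used; only N can be black, hence N = black.
M and P between them cover only {blue, yellow} — a naked pair. Remove those values from L, O, Q, S.
That leaves O = red. So S can't be red.
S must be purple (only option left). So L can't be purple.
So L = grey.

grey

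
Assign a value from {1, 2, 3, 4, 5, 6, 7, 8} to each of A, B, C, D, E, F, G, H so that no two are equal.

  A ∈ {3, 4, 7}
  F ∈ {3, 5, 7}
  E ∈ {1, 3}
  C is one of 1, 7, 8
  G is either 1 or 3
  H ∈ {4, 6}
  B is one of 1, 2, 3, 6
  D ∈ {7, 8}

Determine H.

6

The 8 variables draw from only 8 values {1, 2, 3, 4, 5, 6, 7, 8}, so each is used; only B can be 2, hence B = 2.
The 7 still-open variables draw from only 7 values {1, 3, 4, 5, 6, 7, 8}, so each is used; only F can be 5, hence F = 5.
Among the 6 still-open variables, 6 fits only H (and all 6 values in {1, 3, 4, 6, 7, 8} must be used), so H = 6.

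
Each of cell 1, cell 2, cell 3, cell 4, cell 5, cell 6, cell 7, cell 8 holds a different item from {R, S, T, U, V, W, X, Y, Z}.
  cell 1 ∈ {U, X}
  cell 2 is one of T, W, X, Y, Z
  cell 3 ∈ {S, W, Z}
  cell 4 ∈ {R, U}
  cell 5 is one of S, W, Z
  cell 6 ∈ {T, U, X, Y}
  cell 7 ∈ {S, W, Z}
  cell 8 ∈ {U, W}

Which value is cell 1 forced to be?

Among the 8 variables, R fits only cell 4 (and all 8 values in {R, S, T, U, W, X, Y, Z} must be used), so cell 4 = R.
cell 3, cell 5, cell 7 share exactly the 3 values {S, W, Z}; by pigeonhole those values go to them, so strike S, W, Z from cell 2, cell 8.
cell 8's domain is down to {U}, so cell 8 = U. Eliminate U elsewhere: cell 1, cell 6.
So cell 1 = X.

X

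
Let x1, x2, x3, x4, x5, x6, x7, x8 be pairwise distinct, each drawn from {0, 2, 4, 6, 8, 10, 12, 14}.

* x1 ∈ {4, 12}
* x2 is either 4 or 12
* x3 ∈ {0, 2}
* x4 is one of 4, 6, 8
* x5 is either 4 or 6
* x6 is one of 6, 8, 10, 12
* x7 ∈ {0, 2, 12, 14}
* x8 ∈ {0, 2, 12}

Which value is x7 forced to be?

Among the 8 variables, 10 fits only x6 (and all 8 values in {0, 2, 4, 6, 8, 10, 12, 14} must be used), so x6 = 10.
The 7 still-open variables draw from only 7 values {0, 2, 4, 6, 8, 12, 14}, so each is used; only x4 can be 8, hence x4 = 8.
Among the 6 still-open variables, 6 fits only x5 (and all 6 values in {0, 2, 4, 6, 12, 14} must be used), so x5 = 6.
The 5 still-open variables draw from only 5 values {0, 2, 4, 12, 14}, so each is used; only x7 can be 14, hence x7 = 14.

14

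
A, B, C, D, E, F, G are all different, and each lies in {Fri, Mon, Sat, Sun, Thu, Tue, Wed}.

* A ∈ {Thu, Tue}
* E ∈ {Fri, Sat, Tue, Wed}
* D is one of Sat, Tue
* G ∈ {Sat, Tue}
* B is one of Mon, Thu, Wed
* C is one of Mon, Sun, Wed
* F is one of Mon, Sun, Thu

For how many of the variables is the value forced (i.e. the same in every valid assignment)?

The 7 variables draw from only 7 values {Fri, Mon, Sat, Sun, Thu, Tue, Wed}, so each is used; only E can be Fri, hence E = Fri.
The 2 variables D and G are confined to {Sat, Tue}, which locks those values in; drop them from A.
A's domain is down to {Thu}, so A = Thu. Strike Thu from B, F.
Determined: A=Thu, E=Fri. The other variables each still have more than one consistent value. That makes 2.

2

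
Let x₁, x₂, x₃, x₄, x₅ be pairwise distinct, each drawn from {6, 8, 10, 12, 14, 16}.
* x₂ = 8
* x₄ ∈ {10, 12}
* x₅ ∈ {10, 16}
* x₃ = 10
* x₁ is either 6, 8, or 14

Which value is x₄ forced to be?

x₂ has just one choice, so x₂ = 8. Strike 8 from x₁.
x₃ has just one choice, so x₃ = 10. Remove 10 from x₄, x₅.
So x₄ = 12.

12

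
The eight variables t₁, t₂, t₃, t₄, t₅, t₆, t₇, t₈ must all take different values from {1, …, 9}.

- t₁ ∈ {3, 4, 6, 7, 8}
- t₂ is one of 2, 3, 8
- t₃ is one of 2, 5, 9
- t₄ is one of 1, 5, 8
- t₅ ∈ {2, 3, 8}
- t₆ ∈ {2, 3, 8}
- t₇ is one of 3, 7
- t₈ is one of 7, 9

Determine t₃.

5

t₂, t₅, t₆ share exactly the 3 values {2, 3, 8}; by pigeonhole those values go to them, so strike 2, 3, 8 from t₁, t₃, t₄, t₇.
t₇'s domain is down to {7}, so t₇ = 7. So t₁, t₈ can't be 7.
That leaves t₈ = 9. Eliminate 9 elsewhere: t₃.
So t₃ = 5.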